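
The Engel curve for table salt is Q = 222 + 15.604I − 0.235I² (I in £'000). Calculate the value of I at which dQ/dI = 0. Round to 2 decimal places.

dQ/dI = 15.604 − 0.47I.
The good is inferior where dQ/dI < 0. Setting dQ/dI = 0 gives I = 15.604 / 0.47 = 33.20.

33.20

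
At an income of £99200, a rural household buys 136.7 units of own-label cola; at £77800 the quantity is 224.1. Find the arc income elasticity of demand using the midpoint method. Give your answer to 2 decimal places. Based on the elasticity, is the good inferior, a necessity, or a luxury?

ΔQ = 224.1 − 136.7 = 87.4; midpoint Q̄ = (136.7 + 224.1)/2 = 180.4.
ΔI = 77800 − 99200 = -21400; midpoint Ī = (99200 + 77800)/2 = 88500.
η = (ΔQ/Q̄) ÷ (ΔI/Ī) = (87.4/180.4) ÷ (-21400/88500) = -2.00.
η < 0 ⇒ inferior good.

-2.00 (inferior good)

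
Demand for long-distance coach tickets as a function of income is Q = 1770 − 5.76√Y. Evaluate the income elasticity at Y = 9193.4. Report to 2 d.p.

At Y = 9193.4: Q = 1217.718.
dQ/dY = -5.76/(2√Y) = -0.0300369 at this income.
η = (dQ/dY)·(Y/Q) = -0.0300369 × (9193.4/1217.718) = -0.23.

-0.23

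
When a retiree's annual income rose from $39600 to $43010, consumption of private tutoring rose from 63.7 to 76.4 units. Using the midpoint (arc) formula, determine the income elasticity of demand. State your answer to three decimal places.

ΔQ = 76.4 − 63.7 = 12.7; midpoint Q̄ = (63.7 + 76.4)/2 = 70.05.
ΔI = 43010 − 39600 = 3410; midpoint Ī = (39600 + 43010)/2 = 41305.
η = (ΔQ/Q̄) ÷ (ΔI/Ī) = (12.7/70.05) ÷ (3410/41305) = 2.196.

2.196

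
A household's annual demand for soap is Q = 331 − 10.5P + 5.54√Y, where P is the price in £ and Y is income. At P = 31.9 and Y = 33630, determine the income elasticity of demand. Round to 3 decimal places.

0.502

At P = 31.9, Y = 33630: Q = 1012.002.
Holding P constant, ∂Q/∂Y = 5.54/(2√Y) = 0.0151048.
η_Y = (∂Q/∂Y)·(Y/Q) = 0.0151048 × (33630/1012.002) = 0.502.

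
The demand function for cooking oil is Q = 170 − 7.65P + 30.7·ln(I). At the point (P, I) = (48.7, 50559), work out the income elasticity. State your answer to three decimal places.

At P = 48.7, I = 50559: Q = 129.954.
Holding P constant, ∂Q/∂I = 30.7/I = 0.000607211.
η_I = (∂Q/∂I)·(I/Q) = 0.000607211 × (50559/129.954) = 0.236.

0.236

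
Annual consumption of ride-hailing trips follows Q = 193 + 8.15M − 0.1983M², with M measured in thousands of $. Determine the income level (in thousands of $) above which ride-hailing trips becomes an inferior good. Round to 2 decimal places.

dQ/dM = 8.15 − 0.3966M.
The good is inferior where dQ/dM < 0. Setting dQ/dM = 0 gives M = 8.15 / 0.3966 = 20.55.

20.55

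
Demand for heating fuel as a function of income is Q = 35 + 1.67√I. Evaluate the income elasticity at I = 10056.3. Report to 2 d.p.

0.41

At I = 10056.3: Q = 202.469.
dQ/dI = 1.67/(2√I) = 0.00832659 at this income.
η = (dQ/dI)·(I/Q) = 0.00832659 × (10056.3/202.469) = 0.41.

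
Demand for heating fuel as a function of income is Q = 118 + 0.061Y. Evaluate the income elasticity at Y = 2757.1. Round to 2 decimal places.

0.59

At Y = 2757.1: Q = 286.183.
dQ/dY = 0.061.
η = (dQ/dY)·(Y/Q) = 0.061 × (2757.1/286.183) = 0.59.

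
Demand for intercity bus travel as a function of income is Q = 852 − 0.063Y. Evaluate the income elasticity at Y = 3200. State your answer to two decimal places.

-0.31

At Y = 3200: Q = 650.400.
dQ/dY = −0.063.
η = (dQ/dY)·(Y/Q) = -0.063 × (3200/650.400) = -0.31.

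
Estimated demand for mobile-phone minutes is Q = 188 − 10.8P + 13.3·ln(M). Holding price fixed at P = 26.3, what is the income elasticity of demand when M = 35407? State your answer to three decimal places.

At P = 26.3, M = 35407: Q = 43.273.
Holding P constant, ∂Q/∂M = 13.3/M = 0.000375632.
η_M = (∂Q/∂M)·(M/Q) = 0.000375632 × (35407/43.273) = 0.307.

0.307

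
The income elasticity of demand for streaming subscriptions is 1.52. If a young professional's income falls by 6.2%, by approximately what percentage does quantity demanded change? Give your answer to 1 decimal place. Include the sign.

%ΔQ ≈ η × %ΔI = 1.52 × (-6.2%) = -9.4%.

-9.4%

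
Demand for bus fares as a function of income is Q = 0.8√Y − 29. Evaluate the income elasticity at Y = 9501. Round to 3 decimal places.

At Y = 9501: Q = 48.978.
dQ/dY = 0.8/(2√Y) = 0.0041037 at this income.
η = (dQ/dY)·(Y/Q) = 0.0041037 × (9501/48.978) = 0.796.

0.796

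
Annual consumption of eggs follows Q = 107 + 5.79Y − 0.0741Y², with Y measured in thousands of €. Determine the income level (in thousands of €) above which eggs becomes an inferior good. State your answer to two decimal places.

dQ/dY = 5.79 − 0.1482Y.
The good is inferior where dQ/dY < 0. Setting dQ/dY = 0 gives Y = 5.79 / 0.1482 = 39.07.

39.07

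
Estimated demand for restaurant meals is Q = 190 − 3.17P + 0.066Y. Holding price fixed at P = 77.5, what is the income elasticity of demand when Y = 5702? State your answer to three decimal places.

1.174

At P = 77.5, Y = 5702: Q = 320.657.
Holding P constant, ∂Q/∂Y = 0.066.
η_Y = (∂Q/∂Y)·(Y/Q) = 0.066 × (5702/320.657) = 1.174.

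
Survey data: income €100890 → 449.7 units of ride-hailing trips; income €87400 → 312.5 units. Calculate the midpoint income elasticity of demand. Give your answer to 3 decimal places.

2.512

ΔQ = 312.5 − 449.7 = -137.2; midpoint Q̄ = (449.7 + 312.5)/2 = 381.1.
ΔI = 87400 − 100890 = -13490; midpoint Ī = (100890 + 87400)/2 = 94145.
η = (ΔQ/Q̄) ÷ (ΔI/Ī) = (-137.2/381.1) ÷ (-13490/94145) = 2.512.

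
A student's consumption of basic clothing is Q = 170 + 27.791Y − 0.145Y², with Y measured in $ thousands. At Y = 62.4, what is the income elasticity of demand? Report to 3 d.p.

0.452

At Y = 62.4: Q = 1339.5632.
dQ/dY = 27.791 − 0.29Y = 9.69500.
η = (dQ/dY)·(Y/Q) = 9.69500 × (62.4/1339.5632) = 0.452.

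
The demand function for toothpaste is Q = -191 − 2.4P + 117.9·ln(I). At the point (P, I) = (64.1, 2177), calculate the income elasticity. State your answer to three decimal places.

At P = 64.1, I = 2177: Q = 561.304.
Holding P constant, ∂Q/∂I = 117.9/I = 0.0541571.
η_I = (∂Q/∂I)·(I/Q) = 0.0541571 × (2177/561.304) = 0.210.

0.210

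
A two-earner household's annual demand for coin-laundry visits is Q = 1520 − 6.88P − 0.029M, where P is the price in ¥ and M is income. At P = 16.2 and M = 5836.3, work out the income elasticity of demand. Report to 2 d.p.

At P = 16.2, M = 5836.3: Q = 1239.291.
Holding P constant, ∂Q/∂M = −0.029.
η_M = (∂Q/∂M)·(M/Q) = -0.029 × (5836.3/1239.291) = -0.14.

-0.14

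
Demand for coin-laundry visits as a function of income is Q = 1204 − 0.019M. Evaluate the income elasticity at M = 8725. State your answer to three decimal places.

At M = 8725: Q = 1038.225.
dQ/dM = −0.019.
η = (dQ/dM)·(M/Q) = -0.019 × (8725/1038.225) = -0.160.

-0.160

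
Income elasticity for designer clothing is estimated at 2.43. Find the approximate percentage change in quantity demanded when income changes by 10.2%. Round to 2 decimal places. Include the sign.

%ΔQ ≈ η × %ΔI = 2.43 × 10.2% = 24.79%.

24.79%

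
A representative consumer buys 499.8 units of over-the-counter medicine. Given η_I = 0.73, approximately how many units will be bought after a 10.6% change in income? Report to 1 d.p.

538.5

%ΔQ ≈ η × %ΔI = 0.73 × 10.6% = 7.738%.
New Q ≈ 499.8 × (1 + 0.07738) = 538.5.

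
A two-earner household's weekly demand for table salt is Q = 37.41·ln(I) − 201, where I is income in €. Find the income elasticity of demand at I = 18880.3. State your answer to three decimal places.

At I = 18880.3: Q = 167.334.
dQ/dI = 37.41/I = 0.00198143 at this income.
η = (dQ/dI)·(I/Q) = 0.00198143 × (18880.3/167.334) = 0.224.

0.224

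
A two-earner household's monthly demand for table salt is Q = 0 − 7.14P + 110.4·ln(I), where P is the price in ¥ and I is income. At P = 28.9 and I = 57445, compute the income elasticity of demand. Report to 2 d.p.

At P = 28.9, I = 57445: Q = 1003.482.
Holding P constant, ∂Q/∂I = 110.4/I = 0.00192184.
η_I = (∂Q/∂I)·(I/Q) = 0.00192184 × (57445/1003.482) = 0.11.

0.11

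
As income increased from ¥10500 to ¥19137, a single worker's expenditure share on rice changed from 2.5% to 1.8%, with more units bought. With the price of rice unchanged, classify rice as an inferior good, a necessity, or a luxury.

Quantity rises but the budget share falls as income rises, so 0 < η < 1.

necessity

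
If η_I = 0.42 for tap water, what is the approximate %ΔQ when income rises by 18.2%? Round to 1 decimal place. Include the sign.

%ΔQ ≈ η × %ΔI = 0.42 × 18.2% = 7.6%.

7.6%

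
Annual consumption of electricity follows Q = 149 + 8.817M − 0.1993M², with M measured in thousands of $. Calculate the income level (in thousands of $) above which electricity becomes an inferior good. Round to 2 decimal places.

dQ/dM = 8.817 − 0.3986M.
The good is inferior where dQ/dM < 0. Setting dQ/dM = 0 gives M = 8.817 / 0.3986 = 22.12.

22.12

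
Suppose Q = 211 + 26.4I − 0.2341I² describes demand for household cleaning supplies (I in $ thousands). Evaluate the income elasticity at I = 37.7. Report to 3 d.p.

0.378

At I = 37.7: Q = 873.5560.
dQ/dI = 26.4 − 0.4682I = 8.74886.
η = (dQ/dI)·(I/Q) = 8.74886 × (37.7/873.5560) = 0.378.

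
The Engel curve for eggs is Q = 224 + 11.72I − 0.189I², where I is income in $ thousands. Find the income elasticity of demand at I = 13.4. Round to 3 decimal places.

0.257

At I = 13.4: Q = 347.1112.
dQ/dI = 11.72 − 0.378I = 6.65480.
η = (dQ/dI)·(I/Q) = 6.65480 × (13.4/347.1112) = 0.257.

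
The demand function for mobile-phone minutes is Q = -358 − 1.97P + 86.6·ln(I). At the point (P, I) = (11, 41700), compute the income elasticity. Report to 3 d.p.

0.160

At P = 11, I = 41700: Q = 541.603.
Holding P constant, ∂Q/∂I = 86.6/I = 0.00207674.
η_I = (∂Q/∂I)·(I/Q) = 0.00207674 × (41700/541.603) = 0.160.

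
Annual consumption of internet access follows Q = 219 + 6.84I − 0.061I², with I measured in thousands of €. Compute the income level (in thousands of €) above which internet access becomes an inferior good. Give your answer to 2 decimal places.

56.07

dQ/dI = 6.84 − 0.122I.
The good is inferior where dQ/dI < 0. Setting dQ/dI = 0 gives I = 6.84 / 0.122 = 56.07.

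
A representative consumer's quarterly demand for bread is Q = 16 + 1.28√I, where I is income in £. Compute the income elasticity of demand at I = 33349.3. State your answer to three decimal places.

At I = 33349.3: Q = 249.751.
dQ/dI = 1.28/(2√I) = 0.00350459 at this income.
η = (dQ/dI)·(I/Q) = 0.00350459 × (33349.3/249.751) = 0.468.

0.468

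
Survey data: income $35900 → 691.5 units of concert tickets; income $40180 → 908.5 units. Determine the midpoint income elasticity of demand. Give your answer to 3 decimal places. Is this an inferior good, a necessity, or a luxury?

2.411 (luxury)

ΔQ = 908.5 − 691.5 = 217; midpoint Q̄ = (691.5 + 908.5)/2 = 800.
ΔI = 40180 − 35900 = 4280; midpoint Ī = (35900 + 40180)/2 = 38040.
η = (ΔQ/Q̄) ÷ (ΔI/Ī) = (217/800) ÷ (4280/38040) = 2.411.
η > 1 ⇒ luxury.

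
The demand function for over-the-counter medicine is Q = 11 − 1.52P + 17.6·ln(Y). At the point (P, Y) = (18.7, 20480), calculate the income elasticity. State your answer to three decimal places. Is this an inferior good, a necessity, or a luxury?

0.112 (necessity)

At P = 18.7, Y = 20480: Q = 157.295.
Holding P constant, ∂Q/∂Y = 17.6/Y = 0.000859375.
η_Y = (∂Q/∂Y)·(Y/Q) = 0.000859375 × (20480/157.295) = 0.112.
Since 0 < η < 1, this is a necessity.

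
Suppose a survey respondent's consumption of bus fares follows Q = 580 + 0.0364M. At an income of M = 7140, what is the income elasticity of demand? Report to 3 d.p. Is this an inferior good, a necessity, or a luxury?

0.309 (necessity)

At M = 7140: Q = 839.896.
dQ/dM = 0.0364.
η = (dQ/dM)·(M/Q) = 0.0364 × (7140/839.896) = 0.309.
Since 0 < η < 1, the good is a necessity.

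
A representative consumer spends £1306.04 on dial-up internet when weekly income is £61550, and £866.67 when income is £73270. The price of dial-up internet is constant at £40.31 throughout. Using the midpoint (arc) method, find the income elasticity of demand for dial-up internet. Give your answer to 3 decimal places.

With a constant price, Q₁ = 1306.04/40.31 = 32.400 and Q₂ = 866.67/40.31 = 21.500 (equivalently, work directly with expenditure since P cancels).
Midpoint %ΔQ = (866.67 − 1306.04)/1086.36 = -0.40444; midpoint %ΔI = (73270 − 61550)/67410 = 0.17386.
η = -0.40444 / 0.17386 = -2.326.

-2.326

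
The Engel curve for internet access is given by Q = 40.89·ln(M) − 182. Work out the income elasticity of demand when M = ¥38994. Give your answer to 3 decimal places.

At M = 38994: Q = 250.255.
dQ/dM = 40.89/M = 0.00104862 at this income.
η = (dQ/dM)·(M/Q) = 0.00104862 × (38994/250.255) = 0.163.

0.163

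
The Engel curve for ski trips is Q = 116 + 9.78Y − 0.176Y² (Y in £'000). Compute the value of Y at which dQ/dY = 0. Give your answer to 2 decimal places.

dQ/dY = 9.78 − 0.352Y.
The good is inferior where dQ/dY < 0. Setting dQ/dY = 0 gives Y = 9.78 / 0.352 = 27.78.

27.78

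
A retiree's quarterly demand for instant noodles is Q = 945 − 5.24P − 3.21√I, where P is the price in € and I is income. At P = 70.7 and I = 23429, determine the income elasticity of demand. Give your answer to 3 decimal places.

-2.953

At P = 70.7, I = 23429: Q = 83.192.
Holding P constant, ∂Q/∂I = -3.21/(2√I) = -0.0104857.
η_I = (∂Q/∂I)·(I/Q) = -0.0104857 × (23429/83.192) = -2.953.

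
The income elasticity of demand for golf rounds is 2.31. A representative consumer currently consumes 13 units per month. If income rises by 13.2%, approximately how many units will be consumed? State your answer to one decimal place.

17.0

%ΔQ ≈ η × %ΔI = 2.31 × 13.2% = 30.492%.
New Q ≈ 13 × (1 + 0.30492) = 17.0.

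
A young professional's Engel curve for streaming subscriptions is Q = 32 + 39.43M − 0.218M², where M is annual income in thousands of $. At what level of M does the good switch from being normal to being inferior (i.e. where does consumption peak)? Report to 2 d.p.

90.44

dQ/dM = 39.43 − 0.436M.
The good is inferior where dQ/dM < 0. Setting dQ/dM = 0 gives M = 39.43 / 0.436 = 90.44.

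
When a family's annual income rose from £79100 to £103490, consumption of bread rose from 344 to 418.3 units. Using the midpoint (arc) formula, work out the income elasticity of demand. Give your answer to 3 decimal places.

0.730

ΔQ = 418.3 − 344 = 74.3; midpoint Q̄ = (344 + 418.3)/2 = 381.15.
ΔI = 103490 − 79100 = 24390; midpoint Ī = (79100 + 103490)/2 = 91295.
η = (ΔQ/Q̄) ÷ (ΔI/Ī) = (74.3/381.15) ÷ (24390/91295) = 0.730.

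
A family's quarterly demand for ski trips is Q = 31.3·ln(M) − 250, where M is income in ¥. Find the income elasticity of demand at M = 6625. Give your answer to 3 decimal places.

1.232

At M = 6625: Q = 25.396.
dQ/dM = 31.3/M = 0.00472453 at this income.
η = (dQ/dM)·(M/Q) = 0.00472453 × (6625/25.396) = 1.232.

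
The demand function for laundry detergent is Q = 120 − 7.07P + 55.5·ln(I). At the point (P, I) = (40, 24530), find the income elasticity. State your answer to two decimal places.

0.14

At P = 40, I = 24530: Q = 398.175.
Holding P constant, ∂Q/∂I = 55.5/I = 0.00226254.
η_I = (∂Q/∂I)·(I/Q) = 0.00226254 × (24530/398.175) = 0.14.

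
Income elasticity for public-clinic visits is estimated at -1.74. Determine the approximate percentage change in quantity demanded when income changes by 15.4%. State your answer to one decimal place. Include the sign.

-26.8%

%ΔQ ≈ η × %ΔI = -1.74 × 15.4% = -26.8%.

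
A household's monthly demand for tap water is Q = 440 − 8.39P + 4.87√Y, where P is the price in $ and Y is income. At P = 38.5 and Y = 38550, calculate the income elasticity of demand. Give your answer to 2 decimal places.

0.45

At P = 38.5, Y = 38550: Q = 1073.168.
Holding P constant, ∂Q/∂Y = 4.87/(2√Y) = 0.0124019.
η_Y = (∂Q/∂Y)·(Y/Q) = 0.0124019 × (38550/1073.168) = 0.45.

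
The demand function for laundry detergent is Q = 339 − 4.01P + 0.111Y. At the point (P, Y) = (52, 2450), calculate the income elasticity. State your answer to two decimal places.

At P = 52, Y = 2450: Q = 402.430.
Holding P constant, ∂Q/∂Y = 0.111.
η_Y = (∂Q/∂Y)·(Y/Q) = 0.111 × (2450/402.430) = 0.68.

0.68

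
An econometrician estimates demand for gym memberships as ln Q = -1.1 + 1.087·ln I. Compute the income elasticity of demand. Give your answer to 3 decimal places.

In a log-linear demand, the coefficient on ln I is the income elasticity.
So η = 1.087.

1.087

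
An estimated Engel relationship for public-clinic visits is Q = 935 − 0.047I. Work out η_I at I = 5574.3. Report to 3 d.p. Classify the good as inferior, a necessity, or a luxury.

At I = 5574.3: Q = 673.008.
dQ/dI = −0.047.
η = (dQ/dI)·(I/Q) = -0.047 × (5574.3/673.008) = -0.389.
Since η < 0, the good is an inferior good.

-0.389 (inferior good)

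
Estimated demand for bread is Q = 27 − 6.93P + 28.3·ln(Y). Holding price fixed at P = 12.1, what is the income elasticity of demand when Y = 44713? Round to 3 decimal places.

0.115

At P = 12.1, Y = 44713: Q = 246.184.
Holding P constant, ∂Q/∂Y = 28.3/Y = 0.000632926.
η_Y = (∂Q/∂Y)·(Y/Q) = 0.000632926 × (44713/246.184) = 0.115.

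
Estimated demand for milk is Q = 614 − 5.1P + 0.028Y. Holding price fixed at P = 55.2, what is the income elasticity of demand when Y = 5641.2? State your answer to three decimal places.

At P = 55.2, Y = 5641.2: Q = 490.434.
Holding P constant, ∂Q/∂Y = 0.028.
η_Y = (∂Q/∂Y)·(Y/Q) = 0.028 × (5641.2/490.434) = 0.322.

0.322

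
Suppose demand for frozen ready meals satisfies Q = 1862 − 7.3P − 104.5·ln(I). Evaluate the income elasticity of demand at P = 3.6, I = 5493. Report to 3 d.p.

At P = 3.6, I = 5493: Q = 935.846.
Holding P constant, ∂Q/∂I = -104.5/I = -0.0190242.
η_I = (∂Q/∂I)·(I/Q) = -0.0190242 × (5493/935.846) = -0.112.

-0.112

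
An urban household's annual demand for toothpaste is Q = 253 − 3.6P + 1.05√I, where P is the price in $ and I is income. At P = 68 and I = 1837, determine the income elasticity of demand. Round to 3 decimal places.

At P = 68, I = 1837: Q = 53.203.
Holding P constant, ∂Q/∂I = 1.05/(2√I) = 0.0122491.
η_I = (∂Q/∂I)·(I/Q) = 0.0122491 × (1837/53.203) = 0.423.

0.423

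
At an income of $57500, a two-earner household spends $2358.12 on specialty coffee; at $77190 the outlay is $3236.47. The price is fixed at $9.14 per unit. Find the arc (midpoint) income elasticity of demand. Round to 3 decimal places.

1.074

With a constant price, Q₁ = 2358.12/9.14 = 258.000 and Q₂ = 3236.47/9.14 = 354.100 (equivalently, work directly with expenditure since P cancels).
Midpoint %ΔQ = (3236.47 − 2358.12)/2797.30 = 0.31400; midpoint %ΔI = (77190 − 57500)/67345 = 0.29238.
η = 0.31400 / 0.29238 = 1.074.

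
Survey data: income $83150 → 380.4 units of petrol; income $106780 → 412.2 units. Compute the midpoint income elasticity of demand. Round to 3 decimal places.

ΔQ = 412.2 − 380.4 = 31.8; midpoint Q̄ = (380.4 + 412.2)/2 = 396.3.
ΔI = 106780 − 83150 = 23630; midpoint Ī = (83150 + 106780)/2 = 94965.
η = (ΔQ/Q̄) ÷ (ΔI/Ī) = (31.8/396.3) ÷ (23630/94965) = 0.322.

0.322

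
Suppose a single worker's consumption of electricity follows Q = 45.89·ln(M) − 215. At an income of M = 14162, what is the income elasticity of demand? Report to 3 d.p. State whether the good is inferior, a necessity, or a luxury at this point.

At M = 14162: Q = 223.631.
dQ/dM = 45.89/M = 0.00324036 at this income.
η = (dQ/dM)·(M/Q) = 0.00324036 × (14162/223.631) = 0.205.
Since 0 < η < 1, the good is a necessity.

0.205 (necessity)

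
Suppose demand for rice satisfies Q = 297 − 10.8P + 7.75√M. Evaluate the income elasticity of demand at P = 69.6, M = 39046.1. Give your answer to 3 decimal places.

At P = 69.6, M = 39046.1: Q = 1076.727.
Holding P constant, ∂Q/∂M = 7.75/(2√M) = 0.0196102.
η_M = (∂Q/∂M)·(M/Q) = 0.0196102 × (39046.1/1076.727) = 0.711.

0.711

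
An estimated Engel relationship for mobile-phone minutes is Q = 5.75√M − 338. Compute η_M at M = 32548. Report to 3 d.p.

At M = 32548: Q = 699.361.
dQ/dM = 5.75/(2√M) = 0.0159359 at this income.
η = (dQ/dM)·(M/Q) = 0.0159359 × (32548/699.361) = 0.742.

0.742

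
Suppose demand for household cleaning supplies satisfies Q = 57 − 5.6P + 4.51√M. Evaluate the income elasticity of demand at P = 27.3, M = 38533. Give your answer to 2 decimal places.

At P = 27.3, M = 38533: Q = 789.425.
Holding P constant, ∂Q/∂M = 4.51/(2√M) = 0.0114876.
η_M = (∂Q/∂M)·(M/Q) = 0.0114876 × (38533/789.425) = 0.56.

0.56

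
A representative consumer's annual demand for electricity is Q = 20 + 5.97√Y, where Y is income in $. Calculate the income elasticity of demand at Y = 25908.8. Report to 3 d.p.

0.490

At Y = 25908.8: Q = 980.944.
dQ/dY = 5.97/(2√Y) = 0.0185447 at this income.
η = (dQ/dY)·(Y/Q) = 0.0185447 × (25908.8/980.944) = 0.490.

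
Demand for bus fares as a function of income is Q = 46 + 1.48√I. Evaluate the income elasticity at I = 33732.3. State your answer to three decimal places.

At I = 33732.3: Q = 317.822.
dQ/dI = 1.48/(2√I) = 0.00402911 at this income.
η = (dQ/dI)·(I/Q) = 0.00402911 × (33732.3/317.822) = 0.428.

0.428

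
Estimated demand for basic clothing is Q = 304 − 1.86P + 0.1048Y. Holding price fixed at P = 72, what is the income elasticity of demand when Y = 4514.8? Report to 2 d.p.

At P = 72, Y = 4514.8: Q = 643.231.
Holding P constant, ∂Q/∂Y = 0.1048.
η_Y = (∂Q/∂Y)·(Y/Q) = 0.1048 × (4514.8/643.231) = 0.74.

0.74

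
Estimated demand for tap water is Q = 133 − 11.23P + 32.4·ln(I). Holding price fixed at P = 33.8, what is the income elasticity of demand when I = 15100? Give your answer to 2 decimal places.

At P = 33.8, I = 15100: Q = 65.193.
Holding P constant, ∂Q/∂I = 32.4/I = 0.0021457.
η_I = (∂Q/∂I)·(I/Q) = 0.0021457 × (15100/65.193) = 0.50.

0.50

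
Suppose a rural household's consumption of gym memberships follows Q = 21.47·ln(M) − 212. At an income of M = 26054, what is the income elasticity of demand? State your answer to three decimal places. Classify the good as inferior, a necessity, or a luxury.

At M = 26054: Q = 6.305.
dQ/dM = 21.47/M = 0.000824058 at this income.
η = (dQ/dM)·(M/Q) = 0.000824058 × (26054/6.305) = 3.405.
Since η > 1, the good is a luxury.

3.405 (luxury)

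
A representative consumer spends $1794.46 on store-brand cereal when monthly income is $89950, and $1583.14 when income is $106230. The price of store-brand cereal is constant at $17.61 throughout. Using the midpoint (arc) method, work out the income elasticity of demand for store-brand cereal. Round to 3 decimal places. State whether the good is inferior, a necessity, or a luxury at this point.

With a constant price, Q₁ = 1794.46/17.61 = 101.900 and Q₂ = 1583.14/17.61 = 89.900 (equivalently, work directly with expenditure since P cancels).
Midpoint %ΔQ = (1583.14 − 1794.46)/1688.80 = -0.12513; midpoint %ΔI = (106230 − 89950)/98090 = 0.16597.
η = -0.12513 / 0.16597 = -0.754.
η < 0 ⇒ inferior good.

-0.754 (inferior good)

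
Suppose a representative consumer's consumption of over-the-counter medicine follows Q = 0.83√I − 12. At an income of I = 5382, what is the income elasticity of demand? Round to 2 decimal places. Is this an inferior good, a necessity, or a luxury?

0.62 (necessity)

At I = 5382: Q = 48.891.
dQ/dI = 0.83/(2√I) = 0.00565687 at this income.
η = (dQ/dI)·(I/Q) = 0.00565687 × (5382/48.891) = 0.62.
Since 0 < η < 1, the good is a necessity.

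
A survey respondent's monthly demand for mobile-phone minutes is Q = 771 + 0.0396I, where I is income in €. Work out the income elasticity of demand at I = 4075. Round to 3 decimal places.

0.173

At I = 4075: Q = 932.370.
dQ/dI = 0.0396.
η = (dQ/dI)·(I/Q) = 0.0396 × (4075/932.370) = 0.173.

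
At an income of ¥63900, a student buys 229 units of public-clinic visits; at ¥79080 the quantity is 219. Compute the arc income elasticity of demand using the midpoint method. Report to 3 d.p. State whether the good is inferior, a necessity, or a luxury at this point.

ΔQ = 219 − 229 = -10; midpoint Q̄ = (229 + 219)/2 = 224.
ΔI = 79080 − 63900 = 15180; midpoint Ī = (63900 + 79080)/2 = 71490.
η = (ΔQ/Q̄) ÷ (ΔI/Ī) = (-10/224) ÷ (15180/71490) = -0.210.
η < 0 ⇒ inferior good.

-0.210 (inferior good)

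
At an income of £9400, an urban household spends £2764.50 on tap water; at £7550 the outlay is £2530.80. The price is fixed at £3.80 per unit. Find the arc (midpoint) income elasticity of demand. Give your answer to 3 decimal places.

With a constant price, Q₁ = 2764.50/3.80 = 727.500 and Q₂ = 2530.80/3.80 = 666.000 (equivalently, work directly with expenditure since P cancels).
Midpoint %ΔQ = (2530.80 − 2764.50)/2647.65 = -0.08827; midpoint %ΔI = (7550 − 9400)/8475 = -0.21829.
η = -0.08827 / -0.21829 = 0.404.

0.404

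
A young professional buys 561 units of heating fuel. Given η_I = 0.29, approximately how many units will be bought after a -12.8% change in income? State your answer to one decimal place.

540.2

%ΔQ ≈ η × %ΔI = 0.29 × (-12.8%) = -3.712%.
New Q ≈ 561 × (1 − 0.03712) = 540.2.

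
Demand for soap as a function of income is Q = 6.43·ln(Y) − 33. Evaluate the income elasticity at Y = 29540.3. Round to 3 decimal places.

0.194

At Y = 29540.3: Q = 33.187.
dQ/dY = 6.43/Y = 0.000217669 at this income.
η = (dQ/dY)·(Y/Q) = 0.000217669 × (29540.3/33.187) = 0.194.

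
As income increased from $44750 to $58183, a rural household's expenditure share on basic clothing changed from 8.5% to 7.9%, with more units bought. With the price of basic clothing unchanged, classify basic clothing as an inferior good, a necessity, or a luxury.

necessity

Quantity rises but the budget share falls as income rises, so 0 < η < 1.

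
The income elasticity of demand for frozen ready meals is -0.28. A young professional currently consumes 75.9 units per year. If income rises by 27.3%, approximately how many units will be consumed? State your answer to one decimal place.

70.1

%ΔQ ≈ η × %ΔI = -0.28 × 27.3% = -7.644%.
New Q ≈ 75.9 × (1 − 0.07644) = 70.1.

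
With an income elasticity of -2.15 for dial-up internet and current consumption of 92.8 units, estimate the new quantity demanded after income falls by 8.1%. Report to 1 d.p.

109.0

%ΔQ ≈ η × %ΔI = -2.15 × (-8.1%) = 17.415%.
New Q ≈ 92.8 × (1 + 0.17415) = 109.0.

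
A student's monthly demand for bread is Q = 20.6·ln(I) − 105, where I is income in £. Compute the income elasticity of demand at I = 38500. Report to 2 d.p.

0.18

At I = 38500: Q = 112.503.
dQ/dI = 20.6/I = 0.000535065 at this income.
η = (dQ/dI)·(I/Q) = 0.000535065 × (38500/112.503) = 0.18.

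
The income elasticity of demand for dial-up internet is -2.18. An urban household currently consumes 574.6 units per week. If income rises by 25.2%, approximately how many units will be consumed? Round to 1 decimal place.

258.9

%ΔQ ≈ η × %ΔI = -2.18 × 25.2% = -54.936%.
New Q ≈ 574.6 × (1 − 0.54936) = 258.9.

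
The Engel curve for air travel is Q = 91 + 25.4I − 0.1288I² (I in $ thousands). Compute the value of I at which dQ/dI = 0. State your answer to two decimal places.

98.60

dQ/dI = 25.4 − 0.2576I.
The good is inferior where dQ/dI < 0. Setting dQ/dI = 0 gives I = 25.4 / 0.2576 = 98.60.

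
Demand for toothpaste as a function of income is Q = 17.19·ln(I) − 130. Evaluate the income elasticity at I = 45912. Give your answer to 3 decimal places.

At I = 45912: Q = 54.526.
dQ/dI = 17.19/I = 0.000374412 at this income.
η = (dQ/dI)·(I/Q) = 0.000374412 × (45912/54.526) = 0.315.

0.315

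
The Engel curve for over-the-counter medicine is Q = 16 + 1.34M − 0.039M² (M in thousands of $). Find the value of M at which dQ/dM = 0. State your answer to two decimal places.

17.18

dQ/dM = 1.34 − 0.078M.
The good is inferior where dQ/dM < 0. Setting dQ/dM = 0 gives M = 1.34 / 0.078 = 17.18.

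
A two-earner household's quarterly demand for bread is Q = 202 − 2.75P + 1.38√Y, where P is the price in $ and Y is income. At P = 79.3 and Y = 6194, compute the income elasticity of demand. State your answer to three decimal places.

0.587

At P = 79.3, Y = 6194: Q = 92.534.
Holding P constant, ∂Q/∂Y = 1.38/(2√Y) = 0.00876725.
η_Y = (∂Q/∂Y)·(Y/Q) = 0.00876725 × (6194/92.534) = 0.587.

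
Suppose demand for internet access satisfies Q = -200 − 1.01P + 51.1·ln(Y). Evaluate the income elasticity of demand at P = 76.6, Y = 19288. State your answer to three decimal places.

0.225

At P = 76.6, Y = 19288: Q = 226.850.
Holding P constant, ∂Q/∂Y = 51.1/Y = 0.00264932.
η_Y = (∂Q/∂Y)·(Y/Q) = 0.00264932 × (19288/226.850) = 0.225.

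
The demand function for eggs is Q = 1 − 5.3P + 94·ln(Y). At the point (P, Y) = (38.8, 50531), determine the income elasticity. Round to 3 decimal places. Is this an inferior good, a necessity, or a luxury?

0.116 (necessity)

At P = 38.8, Y = 50531: Q = 813.412.
Holding P constant, ∂Q/∂Y = 94/Y = 0.00186024.
η_Y = (∂Q/∂Y)·(Y/Q) = 0.00186024 × (50531/813.412) = 0.116.
Since 0 < η < 1, this is a necessity.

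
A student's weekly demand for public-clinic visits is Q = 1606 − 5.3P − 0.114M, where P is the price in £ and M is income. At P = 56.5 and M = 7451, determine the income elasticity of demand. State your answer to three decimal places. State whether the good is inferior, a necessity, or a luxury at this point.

At P = 56.5, M = 7451: Q = 457.136.
Holding P constant, ∂Q/∂M = −0.114.
η_M = (∂Q/∂M)·(M/Q) = -0.114 × (7451/457.136) = -1.858.
Since η < 0, this is an inferior good.

-1.858 (inferior good)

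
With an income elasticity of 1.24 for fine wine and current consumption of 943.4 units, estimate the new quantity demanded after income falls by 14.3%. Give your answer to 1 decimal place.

%ΔQ ≈ η × %ΔI = 1.24 × (-14.3%) = -17.732%.
New Q ≈ 943.4 × (1 − 0.17732) = 776.1.

776.1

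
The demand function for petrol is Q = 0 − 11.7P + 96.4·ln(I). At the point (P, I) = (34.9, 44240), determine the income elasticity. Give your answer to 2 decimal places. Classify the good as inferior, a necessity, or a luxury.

0.15 (necessity)

At P = 34.9, I = 44240: Q = 622.898.
Holding P constant, ∂Q/∂I = 96.4/I = 0.00217902.
η_I = (∂Q/∂I)·(I/Q) = 0.00217902 × (44240/622.898) = 0.15.
Since 0 < η < 1, this is a necessity.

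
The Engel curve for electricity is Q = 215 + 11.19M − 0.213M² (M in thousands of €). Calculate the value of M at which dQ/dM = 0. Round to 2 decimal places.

26.27

dQ/dM = 11.19 − 0.426M.
The good is inferior where dQ/dM < 0. Setting dQ/dM = 0 gives M = 11.19 / 0.426 = 26.27.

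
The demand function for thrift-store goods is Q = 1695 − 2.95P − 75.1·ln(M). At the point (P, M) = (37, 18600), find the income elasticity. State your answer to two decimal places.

-0.09

At P = 37, M = 18600: Q = 847.548.
Holding P constant, ∂Q/∂M = -75.1/M = -0.00403763.
η_M = (∂Q/∂M)·(M/Q) = -0.00403763 × (18600/847.548) = -0.09.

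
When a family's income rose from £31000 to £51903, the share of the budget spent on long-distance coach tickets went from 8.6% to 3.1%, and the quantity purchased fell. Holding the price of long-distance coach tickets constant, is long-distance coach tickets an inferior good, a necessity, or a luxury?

inferior good

Quantity demanded falls as income rises, so η < 0.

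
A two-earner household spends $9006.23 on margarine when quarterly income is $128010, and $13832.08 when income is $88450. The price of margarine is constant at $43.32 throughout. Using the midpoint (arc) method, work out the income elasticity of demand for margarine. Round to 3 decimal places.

-1.156

With a constant price, Q₁ = 9006.23/43.32 = 207.900 and Q₂ = 13832.08/43.32 = 319.300 (equivalently, work directly with expenditure since P cancels).
Midpoint %ΔQ = (13832.08 − 9006.23)/11419.16 = 0.42261; midpoint %ΔI = (88450 − 128010)/108230 = -0.36552.
η = 0.42261 / -0.36552 = -1.156.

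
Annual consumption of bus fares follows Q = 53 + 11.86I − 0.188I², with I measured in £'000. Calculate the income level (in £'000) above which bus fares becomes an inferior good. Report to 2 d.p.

dQ/dI = 11.86 − 0.376I.
The good is inferior where dQ/dI < 0. Setting dQ/dI = 0 gives I = 11.86 / 0.376 = 31.54.

31.54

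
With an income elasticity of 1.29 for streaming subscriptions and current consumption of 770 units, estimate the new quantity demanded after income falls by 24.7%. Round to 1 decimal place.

524.7

%ΔQ ≈ η × %ΔI = 1.29 × (-24.7%) = -31.863%.
New Q ≈ 770 × (1 − 0.31863) = 524.7.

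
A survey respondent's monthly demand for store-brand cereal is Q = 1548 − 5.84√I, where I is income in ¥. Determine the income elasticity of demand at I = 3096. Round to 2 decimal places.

At I = 3096: Q = 1223.052.
dQ/dI = -5.84/(2√I) = -0.0524786 at this income.
η = (dQ/dI)·(I/Q) = -0.0524786 × (3096/1223.052) = -0.13.

-0.13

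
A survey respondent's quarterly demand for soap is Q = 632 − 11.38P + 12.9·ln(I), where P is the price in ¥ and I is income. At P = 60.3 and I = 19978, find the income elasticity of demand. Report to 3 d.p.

At P = 60.3, I = 19978: Q = 73.527.
Holding P constant, ∂Q/∂I = 12.9/I = 0.00064571.
η_I = (∂Q/∂I)·(I/Q) = 0.00064571 × (19978/73.527) = 0.175.

0.175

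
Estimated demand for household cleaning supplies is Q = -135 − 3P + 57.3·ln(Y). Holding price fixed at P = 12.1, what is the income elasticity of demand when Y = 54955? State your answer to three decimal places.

At P = 12.1, Y = 54955: Q = 454.088.
Holding P constant, ∂Q/∂Y = 57.3/Y = 0.00104267.
η_Y = (∂Q/∂Y)·(Y/Q) = 0.00104267 × (54955/454.088) = 0.126.

0.126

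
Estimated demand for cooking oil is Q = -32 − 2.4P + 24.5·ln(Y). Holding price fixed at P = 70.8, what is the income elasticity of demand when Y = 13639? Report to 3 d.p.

0.782

At P = 70.8, Y = 13639: Q = 31.337.
Holding P constant, ∂Q/∂Y = 24.5/Y = 0.00179632.
η_Y = (∂Q/∂Y)·(Y/Q) = 0.00179632 × (13639/31.337) = 0.782.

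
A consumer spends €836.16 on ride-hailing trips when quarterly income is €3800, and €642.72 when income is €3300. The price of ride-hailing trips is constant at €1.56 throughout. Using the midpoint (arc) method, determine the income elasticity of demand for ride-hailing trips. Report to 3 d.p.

1.857

With a constant price, Q₁ = 836.16/1.56 = 536.000 and Q₂ = 642.72/1.56 = 412.000 (equivalently, work directly with expenditure since P cancels).
Midpoint %ΔQ = (642.72 − 836.16)/739.44 = -0.26160; midpoint %ΔI = (3300 − 3800)/3550 = -0.14085.
η = -0.26160 / -0.14085 = 1.857.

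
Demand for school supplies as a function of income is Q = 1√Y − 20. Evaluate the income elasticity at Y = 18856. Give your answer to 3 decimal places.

At Y = 18856: Q = 117.317.
dQ/dY = 1/(2√Y) = 0.00364121 at this income.
η = (dQ/dY)·(Y/Q) = 0.00364121 × (18856/117.317) = 0.585.

0.585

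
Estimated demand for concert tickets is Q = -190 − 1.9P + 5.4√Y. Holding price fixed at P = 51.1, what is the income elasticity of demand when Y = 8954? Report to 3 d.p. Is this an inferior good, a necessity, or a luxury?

1.141 (luxury)

At P = 51.1, Y = 8954: Q = 223.888.
Holding P constant, ∂Q/∂Y = 5.4/(2√Y) = 0.0285335.
η_Y = (∂Q/∂Y)·(Y/Q) = 0.0285335 × (8954/223.888) = 1.141.
Since η > 1, this is a luxury.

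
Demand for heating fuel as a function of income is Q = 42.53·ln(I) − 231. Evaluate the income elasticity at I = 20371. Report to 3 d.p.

0.223

At I = 20371: Q = 190.977.
dQ/dI = 42.53/I = 0.00208777 at this income.
η = (dQ/dI)·(I/Q) = 0.00208777 × (20371/190.977) = 0.223.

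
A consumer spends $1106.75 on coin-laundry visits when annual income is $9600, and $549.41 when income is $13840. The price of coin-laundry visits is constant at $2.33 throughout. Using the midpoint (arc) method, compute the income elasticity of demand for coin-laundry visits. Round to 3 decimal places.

-1.860

With a constant price, Q₁ = 1106.75/2.33 = 475.000 and Q₂ = 549.41/2.33 = 235.798 (equivalently, work directly with expenditure since P cancels).
Midpoint %ΔQ = (549.41 − 1106.75)/828.08 = -0.67305; midpoint %ΔI = (13840 − 9600)/11720 = 0.36177.
η = -0.67305 / 0.36177 = -1.860.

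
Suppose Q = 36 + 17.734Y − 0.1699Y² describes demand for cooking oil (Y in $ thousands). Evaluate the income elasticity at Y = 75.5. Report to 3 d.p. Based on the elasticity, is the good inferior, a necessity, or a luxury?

At Y = 75.5: Q = 406.4445.
dQ/dY = 17.734 − 0.3398Y = -7.92090.
η = (dQ/dY)·(Y/Q) = -7.92090 × (75.5/406.4445) = -1.471.
η < 0 ⇒ inferior good.

-1.471 (inferior good)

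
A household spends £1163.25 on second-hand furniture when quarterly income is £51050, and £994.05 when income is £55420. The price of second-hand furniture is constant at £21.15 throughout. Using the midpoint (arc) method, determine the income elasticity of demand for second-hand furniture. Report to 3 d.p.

-1.911

With a constant price, Q₁ = 1163.25/21.15 = 55.000 and Q₂ = 994.05/21.15 = 47.000 (equivalently, work directly with expenditure since P cancels).
Midpoint %ΔQ = (994.05 − 1163.25)/1078.65 = -0.15686; midpoint %ΔI = (55420 − 51050)/53235 = 0.08209.
η = -0.15686 / 0.08209 = -1.911.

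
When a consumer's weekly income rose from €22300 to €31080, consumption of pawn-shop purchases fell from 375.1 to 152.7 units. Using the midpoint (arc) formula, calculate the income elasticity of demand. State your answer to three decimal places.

ΔQ = 152.7 − 375.1 = -222.4; midpoint Q̄ = (375.1 + 152.7)/2 = 263.9.
ΔI = 31080 − 22300 = 8780; midpoint Ī = (22300 + 31080)/2 = 26690.
η = (ΔQ/Q̄) ÷ (ΔI/Ī) = (-222.4/263.9) ÷ (8780/26690) = -2.562.

-2.562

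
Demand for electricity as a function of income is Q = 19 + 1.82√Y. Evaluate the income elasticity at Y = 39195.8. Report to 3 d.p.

0.475

At Y = 39195.8: Q = 379.322.
dQ/dY = 1.82/(2√Y) = 0.00459644 at this income.
η = (dQ/dY)·(Y/Q) = 0.00459644 × (39195.8/379.322) = 0.475.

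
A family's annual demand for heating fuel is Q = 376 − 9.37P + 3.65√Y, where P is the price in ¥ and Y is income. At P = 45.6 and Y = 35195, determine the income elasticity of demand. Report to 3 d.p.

At P = 45.6, Y = 35195: Q = 633.480.
Holding P constant, ∂Q/∂Y = 3.65/(2√Y) = 0.00972797.
η_Y = (∂Q/∂Y)·(Y/Q) = 0.00972797 × (35195/633.480) = 0.540.

0.540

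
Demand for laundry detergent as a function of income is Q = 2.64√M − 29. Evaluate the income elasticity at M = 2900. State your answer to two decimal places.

At M = 2900: Q = 113.168.
dQ/dM = 2.64/(2√M) = 0.0245118 at this income.
η = (dQ/dM)·(M/Q) = 0.0245118 × (2900/113.168) = 0.63.

0.63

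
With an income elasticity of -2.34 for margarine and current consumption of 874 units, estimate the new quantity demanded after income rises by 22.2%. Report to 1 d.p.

420.0

%ΔQ ≈ η × %ΔI = -2.34 × 22.2% = -51.948%.
New Q ≈ 874 × (1 − 0.51948) = 420.0.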